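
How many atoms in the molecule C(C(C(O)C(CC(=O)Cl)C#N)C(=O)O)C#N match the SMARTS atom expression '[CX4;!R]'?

5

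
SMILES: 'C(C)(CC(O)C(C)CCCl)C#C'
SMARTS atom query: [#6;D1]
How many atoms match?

Check the 12 heavy atoms by environment: 3× C (D1) → match; 3× C (D3) → no; 4× C (D2) → no; 1× Cl (D1) → no; 1× O (D1) → no.
That gives 3 matching atoms.

3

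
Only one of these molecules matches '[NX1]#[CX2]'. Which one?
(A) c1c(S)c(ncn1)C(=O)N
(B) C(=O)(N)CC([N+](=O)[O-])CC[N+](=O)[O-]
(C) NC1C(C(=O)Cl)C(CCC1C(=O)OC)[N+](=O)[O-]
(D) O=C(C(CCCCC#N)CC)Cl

D

[NX1]#[CX2] describes a nitrogen triple-bonded to a two-connected carbon (a nitrile).
(A) has a primary amide (-C(=O)NH2) but the nitrogen is NX3, not NX1.
(B) has a nitro group (-[N+](=O)[O-]) but there is no C#N triple bond.
(C) has a nitro group (-[N+](=O)[O-]) but there is no C#N triple bond.
(D) contains a nitrile (-C#N), which satisfies every atom and bond constraint.
So the answer is (D).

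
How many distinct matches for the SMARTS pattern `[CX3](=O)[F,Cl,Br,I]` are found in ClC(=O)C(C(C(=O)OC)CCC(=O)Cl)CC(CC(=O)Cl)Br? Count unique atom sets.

[CX3](=O)[F,Cl,Br,I] is the SMARTS for an acyl halide: a carbonyl carbon bonded to a halogen.
The molecule carries 3 separate instances of an acyl chloride (-C(=O)Cl) meeting every constraint; each maps to a distinct set of atoms, giving 3 matches.

3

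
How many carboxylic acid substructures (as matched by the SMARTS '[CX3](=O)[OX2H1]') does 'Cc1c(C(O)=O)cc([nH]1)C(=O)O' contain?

2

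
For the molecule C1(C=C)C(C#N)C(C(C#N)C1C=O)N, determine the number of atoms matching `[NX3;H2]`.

1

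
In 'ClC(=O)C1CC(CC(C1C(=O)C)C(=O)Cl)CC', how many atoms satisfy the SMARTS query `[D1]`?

The query [D1] means: atom with exactly one heavy-atom neighbour (degree 1).
Check the 17 heavy atoms by environment: 7× C (D3) → no; 3× C (D2) → no; 2× C (D1) → match; 3× O (D1) → match; 2× Cl (D1) → match.
Summing the matching environments: 2 + 3 + 2 = 7 matching atoms.

7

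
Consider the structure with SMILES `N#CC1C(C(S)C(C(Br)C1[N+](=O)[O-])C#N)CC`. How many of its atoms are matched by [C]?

10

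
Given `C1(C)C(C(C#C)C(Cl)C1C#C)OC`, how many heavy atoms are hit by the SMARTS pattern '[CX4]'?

7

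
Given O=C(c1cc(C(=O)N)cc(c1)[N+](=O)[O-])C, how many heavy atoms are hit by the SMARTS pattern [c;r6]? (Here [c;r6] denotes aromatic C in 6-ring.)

The query [c;r6] means: aromatic carbon that belongs to a six-membered ring.
Check the 15 heavy atoms by environment: 6× c (aromatic, in 6-ring) → match; 3× C (acyclic) → no; 3× O (acyclic) → no; 1× N (charge +1, acyclic) → no; 1× O (charge -1, acyclic) → no; 1× N (acyclic) → no.
That gives 6 matching atoms.

6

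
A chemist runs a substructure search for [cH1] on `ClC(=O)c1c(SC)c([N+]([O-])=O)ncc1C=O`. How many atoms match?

1

Check the 16 heavy atoms by environment: 1× n (aromatic, H0) → no; 4× c (aromatic, H0) → no; 1× c (aromatic, H1) → match; 1× N (charge +1, H0) → no; 1× O (charge -1, H0) → no; 3× O (H0) → no; 1× C (H0) → no; 1× Cl (H0) → no; 1× S (H0) → no; 1× C (H3) → no; 1× C (H1) → no.
That gives 1 matching atom.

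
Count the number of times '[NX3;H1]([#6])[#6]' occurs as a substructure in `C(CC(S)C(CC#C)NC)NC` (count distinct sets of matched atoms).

2

[NX3;H1]([#6])[#6] is the SMARTS for a secondary amine: a trivalent nitrogen with one H, bonded to two carbons.
The molecule carries 2 separate instances of an N-methylamino group (-NHCH3) meeting every constraint; each maps to a distinct set of atoms, giving 2 matches.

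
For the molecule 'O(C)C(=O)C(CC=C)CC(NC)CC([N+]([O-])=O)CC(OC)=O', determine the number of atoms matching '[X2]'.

The query [X2] means: any atom with exactly two total connections (bonds + H).
Check the 22 heavy atoms by environment: 10× C (X4) → no; 1× N (X3) → no; 1× N (charge +1, X3) → no; 1× O (charge -1, X1) → no; 3× O (X1) → no; 4× C (X3) → no; 2× O (X2) → match.
That gives 2 matching atoms.

2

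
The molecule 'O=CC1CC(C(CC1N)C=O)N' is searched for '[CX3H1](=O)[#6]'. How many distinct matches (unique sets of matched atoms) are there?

[CX3H1](=O)[#6] is the SMARTS for an aldehyde: an sp2 carbon with one H, double-bonded to O and single-bonded to carbon.
The molecule carries 2 separate instances of an aldehyde (-CHO) meeting every constraint; each maps to a distinct set of atoms, giving 2 matches.

2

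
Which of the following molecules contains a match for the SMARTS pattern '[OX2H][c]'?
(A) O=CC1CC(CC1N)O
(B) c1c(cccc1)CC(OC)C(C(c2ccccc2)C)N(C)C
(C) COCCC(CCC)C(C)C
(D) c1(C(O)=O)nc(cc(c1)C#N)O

D

[OX2H][c] describes a hydroxyl oxygen attached to an aromatic carbon (a phenol).
(A) has a hydroxyl group (-OH) but the -OH is on an aliphatic carbon, not an aromatic c.
(B) has a methoxy ether (-OCH3) but the oxygen has H0, not H1.
(C) has a methoxy ether (-OCH3) but the oxygen has H0, not H1.
(D) contains a hydroxyl group (-OH), which satisfies every atom and bond constraint.
So the answer is (D).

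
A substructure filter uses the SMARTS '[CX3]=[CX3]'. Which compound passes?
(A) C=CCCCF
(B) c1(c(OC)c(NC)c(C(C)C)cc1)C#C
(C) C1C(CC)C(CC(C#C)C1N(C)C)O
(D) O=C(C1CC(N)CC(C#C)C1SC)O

A

[CX3]=[CX3] describes a non-aromatic C=C double bond between two sp2 carbons (an alkene).
(A) contains a vinyl group (-CH=CH2), which satisfies every atom and bond constraint.
(B) has an ethynyl group (-C#CH) but the C-C bond is a triple bond, not a double bond.
(C) has an ethyl group (-CH2CH3) but its C-C bond is a single bond between CX4 carbons, not CX3=CX3.
(D) has an ethynyl group (-C#CH) but the C-C bond is a triple bond, not a double bond.
So the answer is (A).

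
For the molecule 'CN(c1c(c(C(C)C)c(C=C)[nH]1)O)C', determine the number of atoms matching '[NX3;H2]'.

The query [NX3;H2] means: aliphatic N with 3 total connections, two of them H — an -NH2 nitrogen (amine or amide).
Check the 14 heavy atoms by environment: 1× n (aromatic, H1, X3) → no; 4× c (aromatic, H0, X3) → no; 1× N (H0, X3) → no; 4× C (H3, X4) → no; 1× O (H1, X2) → no; 1× C (H1, X3) → no; 1× C (H2, X3) → no; 1× C (H1, X4) → no.
No environment satisfies the query, so 0 matching atoms.

0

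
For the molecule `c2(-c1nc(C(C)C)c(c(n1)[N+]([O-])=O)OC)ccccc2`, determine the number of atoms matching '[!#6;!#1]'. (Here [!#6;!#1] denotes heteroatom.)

6

The query [!#6;!#1] means: not carbon and not hydrogen — any heteroatom.
Check the 20 heavy atoms by environment: 2× n (aromatic) → match; 10× c (aromatic) → no; 2× O → match; 4× C → no; 1× N (charge +1) → match; 1× O (charge -1) → match.
Summing the matching environments: 2 + 2 + 1 + 1 = 6 matching atoms.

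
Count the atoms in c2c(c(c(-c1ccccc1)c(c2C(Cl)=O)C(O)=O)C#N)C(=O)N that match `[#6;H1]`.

6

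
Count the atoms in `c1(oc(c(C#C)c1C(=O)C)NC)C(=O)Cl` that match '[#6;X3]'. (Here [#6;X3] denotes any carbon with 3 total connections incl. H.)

The query [#6;X3] means: any carbon (aromatic or not) with three total connections.
Check the 15 heavy atoms by environment: 1× o (aromatic, X2) → no; 4× c (aromatic, X3) → match; 2× C (X2) → no; 1× N (X3) → no; 2× C (X4) → no; 2× C (X3) → match; 2× O (X1) → no; 1× Cl (X1) → no.
Summing the matching environments: 4 + 2 = 6 matching atoms.

6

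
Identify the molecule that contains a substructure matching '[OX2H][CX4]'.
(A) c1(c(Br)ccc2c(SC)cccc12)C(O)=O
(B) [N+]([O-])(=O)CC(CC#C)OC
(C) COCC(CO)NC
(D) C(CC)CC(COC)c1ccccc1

[OX2H][CX4] describes a hydroxyl oxygen bound to an sp3 (X4) carbon (an aliphatic alcohol).
(A) has a carboxylic acid group (-C(=O)OH) but the -OH is on a CX3 carbonyl carbon, not a CX4 carbon.
(B) has a methoxy ether (-OCH3) but the oxygen has H0 (ether), not H1.
(C) contains a hydroxyl group (-OH), which satisfies every atom and bond constraint.
(D) has a methoxy ether (-OCH3) but the oxygen has H0 (ether), not H1.
So the answer is (C).

C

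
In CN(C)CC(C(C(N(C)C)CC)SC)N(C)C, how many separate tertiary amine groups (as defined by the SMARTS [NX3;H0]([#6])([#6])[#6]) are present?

3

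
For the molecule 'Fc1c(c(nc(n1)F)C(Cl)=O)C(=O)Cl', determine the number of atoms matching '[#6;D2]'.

0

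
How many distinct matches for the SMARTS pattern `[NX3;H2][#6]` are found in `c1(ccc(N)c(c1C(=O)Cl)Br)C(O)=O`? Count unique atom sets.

[NX3;H2][#6] is the SMARTS for a primary amine: a trivalent nitrogen with two H attached to carbon.
Exactly one fragment in the molecule meets all constraints, giving 1 match.

1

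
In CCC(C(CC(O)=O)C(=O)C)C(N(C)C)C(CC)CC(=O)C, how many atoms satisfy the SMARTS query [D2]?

4

Check the 22 heavy atoms by environment: 4× C (D2) → match; 7× C (D3) → no; 6× C (D1) → no; 1× N (D3) → no; 4× O (D1) → no.
That gives 4 matching atoms.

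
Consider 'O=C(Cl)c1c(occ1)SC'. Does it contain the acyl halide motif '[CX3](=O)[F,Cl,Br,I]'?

Yes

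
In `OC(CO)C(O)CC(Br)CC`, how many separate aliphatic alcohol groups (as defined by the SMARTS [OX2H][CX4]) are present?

[OX2H][CX4] is the SMARTS for an aliphatic alcohol: a hydroxyl oxygen bound to an sp3 (X4) carbon.
The molecule carries 3 separate instances of a hydroxyl group (-OH) meeting every constraint; each maps to a distinct set of atoms, giving 3 matches.

3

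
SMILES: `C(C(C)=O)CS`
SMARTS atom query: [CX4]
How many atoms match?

The query [CX4] means: C with X4: aliphatic carbon with exactly 4 total connections (bonds + H).
Check the 6 heavy atoms by environment: 3× C (X4) → match; 1× S (X2) → no; 1× C (X3) → no; 1× O (X1) → no.
That gives 3 matching atoms.

3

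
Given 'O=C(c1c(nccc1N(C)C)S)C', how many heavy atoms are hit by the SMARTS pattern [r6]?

6

The query [r6] means: r6 matches atoms in a six-membered ring.
Check the 13 heavy atoms by environment: 1× n (aromatic, in 6-ring) → match; 5× c (aromatic, in 6-ring) → match; 1× N (acyclic) → no; 4× C (acyclic) → no; 1× S (acyclic) → no; 1× O (acyclic) → no.
Summing the matching environments: 1 + 5 = 6 matching atoms.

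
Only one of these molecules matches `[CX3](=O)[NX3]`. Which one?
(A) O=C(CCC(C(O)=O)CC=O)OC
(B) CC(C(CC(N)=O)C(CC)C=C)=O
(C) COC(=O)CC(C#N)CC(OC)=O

[CX3](=O)[NX3] describes a carbonyl carbon bonded to a trivalent nitrogen (an amide).
(A) has a methyl-ester group (-C(=O)OCH3) but the carbonyl is bonded to O, not to an NX3 nitrogen.
(B) contains a primary amide (-C(=O)NH2), which satisfies every atom and bond constraint.
(C) has a methyl-ester group (-C(=O)OCH3) but the carbonyl is bonded to O, not to an NX3 nitrogen.
So the answer is (B).

B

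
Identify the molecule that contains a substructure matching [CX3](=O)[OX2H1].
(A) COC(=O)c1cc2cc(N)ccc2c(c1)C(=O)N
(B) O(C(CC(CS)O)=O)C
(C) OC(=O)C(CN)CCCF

C

[CX3](=O)[OX2H1] describes an sp2 carbon double-bonded to O and single-bonded to an -OH oxygen (a carboxylic acid).
(A) has a methyl-ester group (-C(=O)OCH3) but the singly-bonded O has no H (OX2H0, not OX2H1).
(B) has a methyl-ester group (-C(=O)OCH3) but the singly-bonded O has no H (OX2H0, not OX2H1).
(C) contains a carboxylic acid group (-C(=O)OH), which satisfies every atom and bond constraint.
So the answer is (C).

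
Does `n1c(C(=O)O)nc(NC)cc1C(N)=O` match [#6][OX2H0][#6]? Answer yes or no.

No

The pattern [#6][OX2H0][#6] describes an aliphatic oxygen bridging two carbons with no H on the oxygen — an ether.
The closest candidate here is a carboxylic acid group (-C(=O)OH), but the -OH oxygen has H1; the =O is OX1, not OX2. No other fragment satisfies the full query, so there is no match.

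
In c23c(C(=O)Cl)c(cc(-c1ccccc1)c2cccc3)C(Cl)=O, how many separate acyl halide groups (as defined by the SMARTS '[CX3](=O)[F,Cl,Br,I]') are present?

2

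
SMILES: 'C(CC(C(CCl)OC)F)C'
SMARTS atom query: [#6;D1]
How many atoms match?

2

Check the 10 heavy atoms by environment: 3× C (D2) → no; 2× C (D3) → no; 1× Cl (D1) → no; 1× O (D2) → no; 2× C (D1) → match; 1× F (D1) → no.
That gives 2 matching atoms.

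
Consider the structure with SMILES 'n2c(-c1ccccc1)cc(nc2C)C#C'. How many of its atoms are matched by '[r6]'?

Check the 15 heavy atoms by environment: 2× n (aromatic, in 6-ring) → match; 10× c (aromatic, in 6-ring) → match; 3× C (acyclic) → no.
Summing the matching environments: 2 + 10 = 12 matching atoms.

12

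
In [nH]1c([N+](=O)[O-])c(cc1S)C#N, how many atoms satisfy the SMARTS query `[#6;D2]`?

2

The query [#6;D2] means: any carbon bonded to exactly two heavy atoms.
Check the 11 heavy atoms by environment: 1× n (aromatic, D2) → no; 3× c (aromatic, D3) → no; 1× c (aromatic, D2) → match; 1× S (D1) → no; 1× C (D2) → match; 1× N (D1) → no; 1× N (charge +1, D3) → no; 1× O (charge -1, D1) → no; 1× O (D1) → no.
Summing the matching environments: 1 + 1 = 2 matching atoms.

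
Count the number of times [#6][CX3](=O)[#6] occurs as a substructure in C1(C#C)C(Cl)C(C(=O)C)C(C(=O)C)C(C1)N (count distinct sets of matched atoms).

[#6][CX3](=O)[#6] is the SMARTS for a ketone: a carbonyl carbon (no H) flanked by two carbons.
The molecule carries 2 separate instances of an acetyl/ketone group (-C(=O)CH3) meeting every constraint; each maps to a distinct set of atoms, giving 2 matches.

2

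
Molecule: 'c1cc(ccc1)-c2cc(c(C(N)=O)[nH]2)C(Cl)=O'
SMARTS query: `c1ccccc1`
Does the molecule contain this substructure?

Yes

The pattern c1ccccc1 describes six aromatic carbons in a ring — a benzene ring.
The molecule carries a phenyl ring, whose atoms satisfy every constraint of the query, so the pattern matches.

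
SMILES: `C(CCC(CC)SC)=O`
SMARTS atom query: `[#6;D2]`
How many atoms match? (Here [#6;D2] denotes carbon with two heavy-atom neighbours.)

The query [#6;D2] means: any carbon bonded to exactly two heavy atoms.
Check the 9 heavy atoms by environment: 4× C (D2) → match; 1× C (D3) → no; 2× C (D1) → no; 1× S (D2) → no; 1× O (D1) → no.
That gives 4 matching atoms.

4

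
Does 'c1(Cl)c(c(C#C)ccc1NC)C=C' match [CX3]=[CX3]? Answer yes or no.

Yes

The pattern [CX3]=[CX3] describes a non-aromatic C=C double bond between two sp2 carbons — an alkene.
The molecule carries a vinyl group (-CH=CH2), whose atoms satisfy every constraint of the query, so the pattern matches.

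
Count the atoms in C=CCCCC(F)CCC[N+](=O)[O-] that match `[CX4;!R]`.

Check the 13 heavy atoms by environment: 7× C (X4, acyclic) → match; 1× F (X1, acyclic) → no; 2× C (X3, acyclic) → no; 1× N (charge +1, X3, acyclic) → no; 1× O (charge -1, X1, acyclic) → no; 1× O (X1, acyclic) → no.
That gives 7 matching atoms.

7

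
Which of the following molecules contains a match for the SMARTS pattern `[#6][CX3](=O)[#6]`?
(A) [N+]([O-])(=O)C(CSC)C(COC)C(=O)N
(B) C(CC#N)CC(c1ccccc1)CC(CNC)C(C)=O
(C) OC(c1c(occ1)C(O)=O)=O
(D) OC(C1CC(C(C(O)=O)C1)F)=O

[#6][CX3](=O)[#6] describes a carbonyl carbon (no H) flanked by two carbons (a ketone).
(A) has a primary amide (-C(=O)NH2) but one neighbour of the carbonyl carbon is N, not C.
(B) contains an acetyl/ketone group (-C(=O)CH3), which satisfies every atom and bond constraint.
(C) has a carboxylic acid group (-C(=O)OH) but one neighbour of the carbonyl carbon is O, not C.
(D) has a carboxylic acid group (-C(=O)OH) but one neighbour of the carbonyl carbon is O, not C.
So the answer is (B).

B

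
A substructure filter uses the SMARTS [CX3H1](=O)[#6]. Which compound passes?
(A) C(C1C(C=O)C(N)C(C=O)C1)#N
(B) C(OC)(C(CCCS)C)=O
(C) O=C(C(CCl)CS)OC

A

[CX3H1](=O)[#6] describes an sp2 carbon with one H, double-bonded to O and single-bonded to carbon (an aldehyde).
(A) contains an aldehyde (-CHO), which satisfies every atom and bond constraint.
(B) has a methyl-ester group (-C(=O)OCH3) but the carbonyl carbon has H0, not H1.
(C) has a methyl-ester group (-C(=O)OCH3) but the carbonyl carbon has H0, not H1.
So the answer is (A).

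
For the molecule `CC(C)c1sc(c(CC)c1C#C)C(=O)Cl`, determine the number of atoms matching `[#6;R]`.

Check the 15 heavy atoms by environment: 1× s (aromatic, in 5-ring) → no; 4× c (aromatic, in 5-ring) → match; 8× C (acyclic) → no; 1× O (acyclic) → no; 1× Cl (acyclic) → no.
That gives 4 matching atoms.

4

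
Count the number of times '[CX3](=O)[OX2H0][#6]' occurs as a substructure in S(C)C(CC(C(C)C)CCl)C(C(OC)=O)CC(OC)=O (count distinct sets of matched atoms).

2

[CX3](=O)[OX2H0][#6] is the SMARTS for an ester: a carbonyl carbon bonded to an oxygen that is itself bonded to carbon (no H on that O).
The molecule carries 2 separate instances of a methyl-ester group (-C(=O)OCH3) meeting every constraint; each maps to a distinct set of atoms, giving 2 matches.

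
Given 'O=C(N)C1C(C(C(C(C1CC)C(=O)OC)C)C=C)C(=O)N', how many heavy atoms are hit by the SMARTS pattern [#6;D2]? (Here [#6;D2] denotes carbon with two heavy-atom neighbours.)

2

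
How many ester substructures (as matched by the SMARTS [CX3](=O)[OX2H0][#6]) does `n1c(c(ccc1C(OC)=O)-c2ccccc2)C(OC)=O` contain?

2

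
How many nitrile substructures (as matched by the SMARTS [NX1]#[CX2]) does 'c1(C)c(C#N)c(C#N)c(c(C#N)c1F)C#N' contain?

4

[NX1]#[CX2] is the SMARTS for a nitrile: a nitrogen triple-bonded to a two-connected carbon.
The molecule carries 4 separate instances of a nitrile (-C#N) meeting every constraint; each maps to a distinct set of atoms, giving 4 matches.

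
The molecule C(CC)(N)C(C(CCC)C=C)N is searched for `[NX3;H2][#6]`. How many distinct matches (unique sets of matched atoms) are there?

2

[NX3;H2][#6] is the SMARTS for a primary amine: a trivalent nitrogen with two H attached to carbon.
The molecule carries 2 separate instances of a primary amino group (-NH2) meeting every constraint; each maps to a distinct set of atoms, giving 2 matches.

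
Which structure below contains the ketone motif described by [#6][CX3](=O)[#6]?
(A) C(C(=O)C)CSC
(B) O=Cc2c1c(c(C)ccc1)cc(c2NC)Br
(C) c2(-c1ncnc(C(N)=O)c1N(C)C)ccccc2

[#6][CX3](=O)[#6] describes a carbonyl carbon (no H) flanked by two carbons (a ketone).
(A) contains an acetyl/ketone group (-C(=O)CH3), which satisfies every atom and bond constraint.
(B) has an aldehyde (-CHO) but the carbonyl carbon has H1, so it is not flanked by two carbons.
(C) has a primary amide (-C(=O)NH2) but one neighbour of the carbonyl carbon is N, not C.
So the answer is (A).

A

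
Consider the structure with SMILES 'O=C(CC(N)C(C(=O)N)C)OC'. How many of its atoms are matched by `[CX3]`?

2

The query [CX3] means: C with X3: aliphatic carbon with exactly 3 total connections.
Check the 12 heavy atoms by environment: 5× C (X4) → no; 2× C (X3) → match; 2× O (X1) → no; 2× N (X3) → no; 1× O (X2) → no.
That gives 2 matching atoms.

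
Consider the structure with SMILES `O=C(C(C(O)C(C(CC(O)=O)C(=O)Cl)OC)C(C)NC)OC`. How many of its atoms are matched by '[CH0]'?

3

Check the 22 heavy atoms by environment: 1× C (H2) → no; 5× C (H1) → no; 4× C (H3) → no; 5× O (H0) → no; 1× N (H1) → no; 3× C (H0) → match; 1× Cl (H0) → no; 2× O (H1) → no.
That gives 3 matching atoms.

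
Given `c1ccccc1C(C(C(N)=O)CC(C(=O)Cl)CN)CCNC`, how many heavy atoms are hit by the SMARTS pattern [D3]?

6

The query [D3] means: atom with exactly three heavy-atom neighbours.
Check the 22 heavy atoms by environment: 4× C (D2) → no; 5× C (D3) → match; 2× O (D1) → no; 1× Cl (D1) → no; 1× c (aromatic, D3) → match; 5× c (aromatic, D2) → no; 1× N (D2) → no; 1× C (D1) → no; 2× N (D1) → no.
Summing the matching environments: 5 + 1 = 6 matching atoms.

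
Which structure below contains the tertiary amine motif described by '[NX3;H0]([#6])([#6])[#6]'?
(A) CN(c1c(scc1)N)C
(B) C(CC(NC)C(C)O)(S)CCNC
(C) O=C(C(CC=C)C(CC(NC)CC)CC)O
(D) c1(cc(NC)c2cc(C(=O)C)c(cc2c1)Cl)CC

[NX3;H0]([#6])([#6])[#6] describes a trivalent nitrogen with no H, bonded to three carbons (a tertiary amine).
(A) contains a dimethylamino group (-N(CH3)2), which satisfies every atom and bond constraint.
(B) has an N-methylamino group (-NHCH3) but the nitrogen still has one H (H1), not H0.
(C) has an N-methylamino group (-NHCH3) but the nitrogen still has one H (H1), not H0.
(D) has an N-methylamino group (-NHCH3) but the nitrogen still has one H (H1), not H0.
So the answer is (A).

A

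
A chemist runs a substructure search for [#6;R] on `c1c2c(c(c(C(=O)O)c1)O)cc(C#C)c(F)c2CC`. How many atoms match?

Check the 19 heavy atoms by environment: 10× c (aromatic, in 6-ring) → match; 5× C (acyclic) → no; 1× F (acyclic) → no; 3× O (acyclic) → no.
That gives 10 matching atoms.

10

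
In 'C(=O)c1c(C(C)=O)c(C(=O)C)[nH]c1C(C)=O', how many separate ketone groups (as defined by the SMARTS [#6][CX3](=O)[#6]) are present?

3

[#6][CX3](=O)[#6] is the SMARTS for a ketone: a carbonyl carbon (no H) flanked by two carbons.
The molecule carries 3 separate instances of an acetyl/ketone group (-C(=O)CH3) meeting every constraint; each maps to a distinct set of atoms, giving 3 matches.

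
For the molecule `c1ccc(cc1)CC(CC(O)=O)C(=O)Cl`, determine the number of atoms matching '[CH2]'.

2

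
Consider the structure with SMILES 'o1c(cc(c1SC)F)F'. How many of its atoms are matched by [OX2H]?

0

The query [OX2H] means: aliphatic oxygen with two connections, one of which is H — an -OH oxygen.
Check the 9 heavy atoms by environment: 1× o (aromatic, H0, X2) → no; 3× c (aromatic, H0, X3) → no; 1× c (aromatic, H1, X3) → no; 2× F (H0, X1) → no; 1× S (H0, X2) → no; 1× C (H3, X4) → no.
No environment satisfies the query, so 0 matching atoms.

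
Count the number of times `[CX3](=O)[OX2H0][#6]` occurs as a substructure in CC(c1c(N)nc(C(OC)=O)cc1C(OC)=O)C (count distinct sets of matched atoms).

[CX3](=O)[OX2H0][#6] is the SMARTS for an ester: a carbonyl carbon bonded to an oxygen that is itself bonded to carbon (no H on that O).
The molecule carries 2 separate instances of a methyl-ester group (-C(=O)OCH3) meeting every constraint; each maps to a distinct set of atoms, giving 2 matches.

2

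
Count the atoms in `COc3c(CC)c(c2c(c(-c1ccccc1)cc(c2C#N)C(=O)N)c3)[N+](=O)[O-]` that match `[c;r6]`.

16

The query [c;r6] means: aromatic carbon that belongs to a six-membered ring.
Check the 28 heavy atoms by environment: 16× c (aromatic, in 6-ring) → match; 5× C (acyclic) → no; 3× O (acyclic) → no; 2× N (acyclic) → no; 1× N (charge +1, acyclic) → no; 1× O (charge -1, acyclic) → no.
That gives 16 matching atoms.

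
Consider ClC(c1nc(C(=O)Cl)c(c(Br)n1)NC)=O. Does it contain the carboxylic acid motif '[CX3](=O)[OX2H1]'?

No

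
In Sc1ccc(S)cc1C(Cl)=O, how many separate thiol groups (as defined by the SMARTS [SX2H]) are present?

[SX2H] is the SMARTS for a thiol: an aliphatic sulfur with two connections, one being H.
The molecule carries 2 separate instances of a thiol (-SH) meeting every constraint; each maps to a distinct set of atoms, giving 2 matches.

2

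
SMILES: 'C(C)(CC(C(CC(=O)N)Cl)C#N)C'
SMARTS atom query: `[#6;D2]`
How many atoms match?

3

The query [#6;D2] means: any carbon bonded to exactly two heavy atoms.
Check the 13 heavy atoms by environment: 3× C (D2) → match; 4× C (D3) → no; 1× Cl (D1) → no; 1× O (D1) → no; 2× N (D1) → no; 2× C (D1) → no.
That gives 3 matching atoms.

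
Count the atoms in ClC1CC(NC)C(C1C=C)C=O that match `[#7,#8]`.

2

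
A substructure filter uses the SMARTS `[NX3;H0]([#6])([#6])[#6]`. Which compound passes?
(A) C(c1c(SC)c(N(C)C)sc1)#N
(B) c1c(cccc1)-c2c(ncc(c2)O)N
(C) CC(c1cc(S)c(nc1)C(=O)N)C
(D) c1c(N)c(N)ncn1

A

[NX3;H0]([#6])([#6])[#6] describes a trivalent nitrogen with no H, bonded to three carbons (a tertiary amine).
(A) contains a dimethylamino group (-N(CH3)2), which satisfies every atom and bond constraint.
(B) has a primary amino group (-NH2) but the nitrogen has H2, not H0 with three carbons.
(C) has a primary amide (-C(=O)NH2) but the amide nitrogen has H2 and only one carbon neighbour.
(D) has a primary amino group (-NH2) but the nitrogen has H2, not H0 with three carbons.
So the answer is (A).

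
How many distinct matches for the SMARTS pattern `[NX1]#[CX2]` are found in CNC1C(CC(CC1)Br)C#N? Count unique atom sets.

1

[NX1]#[CX2] is the SMARTS for a nitrile: a nitrogen triple-bonded to a two-connected carbon.
Exactly one fragment in the molecule meets all constraints, giving 1 match.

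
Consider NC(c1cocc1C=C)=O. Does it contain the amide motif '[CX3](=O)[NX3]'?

The pattern [CX3](=O)[NX3] describes a carbonyl carbon bonded to a trivalent nitrogen — an amide.
The molecule carries a primary amide (-C(=O)NH2), whose atoms satisfy every constraint of the query, so the pattern matches.

Yes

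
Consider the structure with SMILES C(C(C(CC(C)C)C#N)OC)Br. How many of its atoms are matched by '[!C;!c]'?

Check the 12 heavy atoms by environment: 9× C → no; 1× O → match; 1× N → match; 1× Br → match.
Summing the matching environments: 1 + 1 + 1 = 3 matching atoms.

3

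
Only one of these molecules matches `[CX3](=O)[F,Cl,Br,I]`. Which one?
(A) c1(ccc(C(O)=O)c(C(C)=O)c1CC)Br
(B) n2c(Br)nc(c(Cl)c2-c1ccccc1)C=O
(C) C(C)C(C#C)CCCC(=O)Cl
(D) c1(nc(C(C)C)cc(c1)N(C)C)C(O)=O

[CX3](=O)[F,Cl,Br,I] describes a carbonyl carbon bonded to a halogen (an acyl halide).
(A) has a carboxylic acid group (-C(=O)OH) but the carbonyl is bonded to -OH, not to a halogen.
(B) has a chloro substituent but the Cl is not on a carbonyl carbon.
(C) contains an acyl chloride (-C(=O)Cl), which satisfies every atom and bond constraint.
(D) has a carboxylic acid group (-C(=O)OH) but the carbonyl is bonded to -OH, not to a halogen.
So the answer is (C).

C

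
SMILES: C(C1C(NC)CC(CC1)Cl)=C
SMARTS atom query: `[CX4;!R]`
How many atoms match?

1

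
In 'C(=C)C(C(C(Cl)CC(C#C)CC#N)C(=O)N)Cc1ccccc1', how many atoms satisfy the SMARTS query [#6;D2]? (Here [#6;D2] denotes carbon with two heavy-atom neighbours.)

11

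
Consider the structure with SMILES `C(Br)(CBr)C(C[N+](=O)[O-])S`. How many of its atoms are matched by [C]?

4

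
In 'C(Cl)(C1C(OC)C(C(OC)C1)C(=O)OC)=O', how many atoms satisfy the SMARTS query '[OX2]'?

3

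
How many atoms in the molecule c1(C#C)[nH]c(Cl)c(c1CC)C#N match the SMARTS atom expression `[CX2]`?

3

The query [CX2] means: C with X2: aliphatic carbon with exactly 2 total connections.
Check the 12 heavy atoms by environment: 1× n (aromatic, X3) → no; 4× c (aromatic, X3) → no; 3× C (X2) → match; 1× N (X1) → no; 2× C (X4) → no; 1× Cl (X1) → no.
That gives 3 matching atoms.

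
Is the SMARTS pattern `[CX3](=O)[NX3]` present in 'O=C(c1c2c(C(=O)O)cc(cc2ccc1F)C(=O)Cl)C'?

The pattern [CX3](=O)[NX3] describes a carbonyl carbon bonded to a trivalent nitrogen — an amide.
The closest candidate here is a carboxylic acid group (-C(=O)OH), but the carbonyl is bonded to O, not to an NX3 nitrogen. No other fragment satisfies the full query, so there is no match.

No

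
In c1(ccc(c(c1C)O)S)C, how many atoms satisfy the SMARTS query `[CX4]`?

The query [CX4] means: C with X4: aliphatic carbon with exactly 4 total connections (bonds + H).
Check the 10 heavy atoms by environment: 6× c (aromatic, X3) → no; 2× C (X4) → match; 1× S (X2) → no; 1× O (X2) → no.
That gives 2 matching atoms.

2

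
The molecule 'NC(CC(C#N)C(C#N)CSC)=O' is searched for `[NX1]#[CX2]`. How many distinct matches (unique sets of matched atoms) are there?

2

[NX1]#[CX2] is the SMARTS for a nitrile: a nitrogen triple-bonded to a two-connected carbon.
The molecule carries 2 separate instances of a nitrile (-C#N) meeting every constraint; each maps to a distinct set of atoms, giving 2 matches.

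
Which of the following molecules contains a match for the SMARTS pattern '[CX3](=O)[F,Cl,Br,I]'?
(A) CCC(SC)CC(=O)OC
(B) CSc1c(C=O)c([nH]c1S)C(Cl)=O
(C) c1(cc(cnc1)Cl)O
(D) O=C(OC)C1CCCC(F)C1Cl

B

[CX3](=O)[F,Cl,Br,I] describes a carbonyl carbon bonded to a halogen (an acyl halide).
(A) has a methyl-ester group (-C(=O)OCH3) but the carbonyl is bonded to -O-C, not to a halogen.
(B) contains an acyl chloride (-C(=O)Cl), which satisfies every atom and bond constraint.
(C) has a chloro substituent but the Cl is not on a carbonyl carbon.
(D) has a methyl-ester group (-C(=O)OCH3) but the carbonyl is bonded to -O-C, not to a halogen.
So the answer is (B).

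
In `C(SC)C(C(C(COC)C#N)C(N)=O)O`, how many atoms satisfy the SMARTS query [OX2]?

Check the 15 heavy atoms by environment: 7× C (X4) → no; 1× C (X2) → no; 1× N (X1) → no; 2× O (X2) → match; 1× C (X3) → no; 1× O (X1) → no; 1× N (X3) → no; 1× S (X2) → no.
That gives 2 matching atoms.

2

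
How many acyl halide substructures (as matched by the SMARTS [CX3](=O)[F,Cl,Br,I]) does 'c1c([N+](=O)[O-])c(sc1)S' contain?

0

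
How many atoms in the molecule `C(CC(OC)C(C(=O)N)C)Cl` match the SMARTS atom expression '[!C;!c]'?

4

The query [!C;!c] means: neither aliphatic nor aromatic carbon — same as [!#6].
Check the 11 heavy atoms by environment: 7× C → no; 1× Cl → match; 2× O → match; 1× N → match.
Summing the matching environments: 1 + 2 + 1 = 4 matching atoms.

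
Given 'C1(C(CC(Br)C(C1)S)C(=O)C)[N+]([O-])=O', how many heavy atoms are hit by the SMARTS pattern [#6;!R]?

2

The query [#6;!R] means: carbon not in any ring.
Check the 14 heavy atoms by environment: 6× C (in 6-ring) → no; 1× Br (acyclic) → no; 2× C (acyclic) → match; 2× O (acyclic) → no; 1× S (acyclic) → no; 1× N (charge +1, acyclic) → no; 1× O (charge -1, acyclic) → no.
That gives 2 matching atoms.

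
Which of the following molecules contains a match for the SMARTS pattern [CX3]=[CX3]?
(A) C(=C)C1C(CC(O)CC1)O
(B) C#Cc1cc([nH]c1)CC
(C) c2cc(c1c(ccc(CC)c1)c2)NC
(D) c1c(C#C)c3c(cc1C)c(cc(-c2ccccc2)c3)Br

[CX3]=[CX3] describes a non-aromatic C=C double bond between two sp2 carbons (an alkene).
(A) contains a vinyl group (-CH=CH2), which satisfies every atom and bond constraint.
(B) has an ethynyl group (-C#CH) but the C-C bond is a triple bond, not a double bond.
(C) has an ethyl group (-CH2CH3) but its C-C bond is a single bond between CX4 carbons, not CX3=CX3.
(D) has an ethynyl group (-C#CH) but the C-C bond is a triple bond, not a double bond.
So the answer is (A).

A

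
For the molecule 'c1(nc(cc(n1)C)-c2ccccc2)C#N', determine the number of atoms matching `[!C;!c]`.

3

Check the 15 heavy atoms by environment: 2× n (aromatic) → match; 10× c (aromatic) → no; 2× C → no; 1× N → match.
Summing the matching environments: 2 + 1 = 3 matching atoms.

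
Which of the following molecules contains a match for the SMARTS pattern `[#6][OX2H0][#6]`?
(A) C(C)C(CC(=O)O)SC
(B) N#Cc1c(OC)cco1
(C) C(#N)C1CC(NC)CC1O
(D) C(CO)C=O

[#6][OX2H0][#6] describes an aliphatic oxygen bridging two carbons with no H on the oxygen (an ether).
(A) has a carboxylic acid group (-C(=O)OH) but the -OH oxygen has H1; the =O is OX1, not OX2.
(B) contains a methoxy ether (-OCH3), which satisfies every atom and bond constraint.
(C) has a hydroxyl group (-OH) but the oxygen has H1, not H0 bridging two carbons.
(D) has a hydroxyl group (-OH) but the oxygen has H1, not H0 bridging two carbons.
So the answer is (B).

B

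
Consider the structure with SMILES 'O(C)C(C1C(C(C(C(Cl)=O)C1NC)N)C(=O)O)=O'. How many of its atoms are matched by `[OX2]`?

2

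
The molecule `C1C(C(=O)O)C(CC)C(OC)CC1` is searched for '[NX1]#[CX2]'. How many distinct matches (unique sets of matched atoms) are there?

0

[NX1]#[CX2] is the SMARTS for a nitrile: a nitrogen triple-bonded to a two-connected carbon.
No fragment in the molecule satisfies every constraint, giving 0 matches.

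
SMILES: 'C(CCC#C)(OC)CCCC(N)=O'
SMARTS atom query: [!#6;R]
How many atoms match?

0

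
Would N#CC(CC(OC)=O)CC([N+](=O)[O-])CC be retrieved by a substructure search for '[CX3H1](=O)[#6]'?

No

The pattern [CX3H1](=O)[#6] describes an sp2 carbon with one H, double-bonded to O and single-bonded to carbon — an aldehyde.
The closest candidate here is a methyl-ester group (-C(=O)OCH3), but the carbonyl carbon has H0, not H1. No other fragment satisfies the full query, so there is no match.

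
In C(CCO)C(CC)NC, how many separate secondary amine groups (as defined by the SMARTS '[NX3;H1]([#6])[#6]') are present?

1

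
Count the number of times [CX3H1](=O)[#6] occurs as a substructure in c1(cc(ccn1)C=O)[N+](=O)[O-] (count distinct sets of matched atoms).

1

[CX3H1](=O)[#6] is the SMARTS for an aldehyde: an sp2 carbon with one H, double-bonded to O and single-bonded to carbon.
Exactly one fragment in the molecule meets all constraints, giving 1 match.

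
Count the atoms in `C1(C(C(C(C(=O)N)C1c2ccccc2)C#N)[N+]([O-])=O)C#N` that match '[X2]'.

The query [X2] means: any atom with exactly two total connections (bonds + H).
Check the 21 heavy atoms by environment: 5× C (X4) → no; 2× C (X2) → match; 2× N (X1) → no; 6× c (aromatic, X3) → no; 1× N (charge +1, X3) → no; 1× O (charge -1, X1) → no; 2× O (X1) → no; 1× C (X3) → no; 1× N (X3) → no.
That gives 2 matching atoms.

2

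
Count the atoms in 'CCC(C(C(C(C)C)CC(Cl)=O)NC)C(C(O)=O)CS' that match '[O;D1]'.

3

Check the 20 heavy atoms by environment: 3× C (D2) → no; 7× C (D3) → no; 4× C (D1) → no; 3× O (D1) → match; 1× N (D2) → no; 1× S (D1) → no; 1× Cl (D1) → no.
That gives 3 matching atoms.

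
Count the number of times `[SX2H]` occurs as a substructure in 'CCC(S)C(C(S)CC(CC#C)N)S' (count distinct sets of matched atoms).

3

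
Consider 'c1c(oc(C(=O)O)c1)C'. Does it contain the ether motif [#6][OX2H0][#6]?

No

The pattern [#6][OX2H0][#6] describes an aliphatic oxygen bridging two carbons with no H on the oxygen — an ether.
The closest candidate here is a carboxylic acid group (-C(=O)OH), but the -OH oxygen has H1; the =O is OX1, not OX2. No other fragment satisfies the full query, so there is no match.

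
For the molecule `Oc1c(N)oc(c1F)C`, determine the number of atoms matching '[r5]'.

5

Check the 9 heavy atoms by environment: 1× o (aromatic, in 5-ring) → match; 4× c (aromatic, in 5-ring) → match; 1× F (acyclic) → no; 1× C (acyclic) → no; 1× O (acyclic) → no; 1× N (acyclic) → no.
Summing the matching environments: 1 + 4 = 5 matching atoms.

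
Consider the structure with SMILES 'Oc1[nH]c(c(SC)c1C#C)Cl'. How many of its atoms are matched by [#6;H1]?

1

Check the 11 heavy atoms by environment: 1× n (aromatic, H1) → no; 4× c (aromatic, H0) → no; 1× S (H0) → no; 1× C (H3) → no; 1× O (H1) → no; 1× C (H0) → no; 1× C (H1) → match; 1× Cl (H0) → no.
That gives 1 matching atom.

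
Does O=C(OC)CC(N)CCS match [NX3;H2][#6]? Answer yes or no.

Yes

The pattern [NX3;H2][#6] describes a trivalent nitrogen with two H attached to carbon — a primary amine.
The molecule carries a primary amino group (-NH2), whose atoms satisfy every constraint of the query, so the pattern matches.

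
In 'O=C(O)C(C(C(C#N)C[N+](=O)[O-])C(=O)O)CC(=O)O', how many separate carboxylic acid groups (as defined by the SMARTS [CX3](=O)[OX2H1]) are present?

3

[CX3](=O)[OX2H1] is the SMARTS for a carboxylic acid: an sp2 carbon double-bonded to O and single-bonded to an -OH oxygen.
The molecule carries 3 separate instances of a carboxylic acid group (-C(=O)OH) meeting every constraint; each maps to a distinct set of atoms, giving 3 matches.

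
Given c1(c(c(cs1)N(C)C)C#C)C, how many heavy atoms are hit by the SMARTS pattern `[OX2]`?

Check the 11 heavy atoms by environment: 1× s (aromatic, X2) → no; 4× c (aromatic, X3) → no; 3× C (X4) → no; 1× N (X3) → no; 2× C (X2) → no.
No environment satisfies the query, so 0 matching atoms.

0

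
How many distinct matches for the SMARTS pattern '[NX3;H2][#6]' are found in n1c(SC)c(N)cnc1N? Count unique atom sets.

2

[NX3;H2][#6] is the SMARTS for a primary amine: a trivalent nitrogen with two H attached to carbon.
The molecule carries 2 separate instances of a primary amino group (-NH2) meeting every constraint; each maps to a distinct set of atoms, giving 2 matches.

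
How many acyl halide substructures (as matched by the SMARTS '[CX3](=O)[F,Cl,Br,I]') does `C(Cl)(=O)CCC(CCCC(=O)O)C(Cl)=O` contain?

2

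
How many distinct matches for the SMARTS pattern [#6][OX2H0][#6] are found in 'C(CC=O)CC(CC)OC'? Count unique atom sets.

1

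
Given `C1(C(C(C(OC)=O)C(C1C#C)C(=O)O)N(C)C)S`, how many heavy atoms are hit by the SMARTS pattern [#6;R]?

5

The query [#6;R] means: carbon that is part of a ring.
Check the 18 heavy atoms by environment: 5× C (in 5-ring) → match; 7× C (acyclic) → no; 4× O (acyclic) → no; 1× S (acyclic) → no; 1× N (acyclic) → no.
That gives 5 matching atoms.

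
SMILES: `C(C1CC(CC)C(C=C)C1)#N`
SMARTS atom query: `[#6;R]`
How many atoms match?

The query [#6;R] means: carbon that is part of a ring.
Check the 11 heavy atoms by environment: 5× C (in 5-ring) → match; 5× C (acyclic) → no; 1× N (acyclic) → no.
That gives 5 matching atoms.

5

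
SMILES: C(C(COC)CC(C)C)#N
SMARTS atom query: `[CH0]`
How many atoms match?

1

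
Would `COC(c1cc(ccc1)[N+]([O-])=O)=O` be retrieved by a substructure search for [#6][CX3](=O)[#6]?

No

The pattern [#6][CX3](=O)[#6] describes a carbonyl carbon (no H) flanked by two carbons — a ketone.
The closest candidate here is a methyl-ester group (-C(=O)OCH3), but one neighbour of the carbonyl carbon is O, not C. No other fragment satisfies the full query, so there is no match.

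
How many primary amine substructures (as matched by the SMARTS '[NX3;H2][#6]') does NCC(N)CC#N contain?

2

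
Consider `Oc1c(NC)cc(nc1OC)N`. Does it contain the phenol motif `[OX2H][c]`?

The pattern [OX2H][c] describes a hydroxyl oxygen attached to an aromatic carbon — a phenol.
The molecule carries a hydroxyl group (-OH), whose atoms satisfy every constraint of the query, so the pattern matches.

Yes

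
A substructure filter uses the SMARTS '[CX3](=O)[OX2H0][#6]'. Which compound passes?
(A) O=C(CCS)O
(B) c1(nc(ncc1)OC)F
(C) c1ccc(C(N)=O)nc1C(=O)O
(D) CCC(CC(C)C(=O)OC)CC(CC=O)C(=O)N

D

[CX3](=O)[OX2H0][#6] describes a carbonyl carbon bonded to an oxygen that is itself bonded to carbon (no H on that O) (an ester).
(A) has a carboxylic acid group (-C(=O)OH) but the singly-bonded O carries H (OX2H1, not H0).
(B) has a methoxy ether (-OCH3) but the ether oxygen is not adjacent to a C=O carbon.
(C) has a carboxylic acid group (-C(=O)OH) but the singly-bonded O carries H (OX2H1, not H0).
(D) contains a methyl-ester group (-C(=O)OCH3), which satisfies every atom and bond constraint.
So the answer is (D).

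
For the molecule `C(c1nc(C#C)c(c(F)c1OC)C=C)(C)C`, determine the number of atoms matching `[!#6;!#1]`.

3

The query [!#6;!#1] means: not carbon and not hydrogen — any heteroatom.
Check the 16 heavy atoms by environment: 1× n (aromatic) → match; 5× c (aromatic) → no; 1× O → match; 8× C → no; 1× F → match.
Summing the matching environments: 1 + 1 + 1 = 3 matching atoms.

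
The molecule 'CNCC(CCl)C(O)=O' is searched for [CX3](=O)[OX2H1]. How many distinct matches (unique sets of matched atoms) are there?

1

[CX3](=O)[OX2H1] is the SMARTS for a carboxylic acid: an sp2 carbon double-bonded to O and single-bonded to an -OH oxygen.
Exactly one fragment in the molecule meets all constraints, giving 1 match.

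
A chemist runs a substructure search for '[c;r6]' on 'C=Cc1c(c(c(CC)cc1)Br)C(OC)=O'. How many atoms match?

The query [c;r6] means: aromatic carbon that belongs to a six-membered ring.
Check the 15 heavy atoms by environment: 6× c (aromatic, in 6-ring) → match; 1× Br (acyclic) → no; 6× C (acyclic) → no; 2× O (acyclic) → no.
That gives 6 matching atoms.

6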